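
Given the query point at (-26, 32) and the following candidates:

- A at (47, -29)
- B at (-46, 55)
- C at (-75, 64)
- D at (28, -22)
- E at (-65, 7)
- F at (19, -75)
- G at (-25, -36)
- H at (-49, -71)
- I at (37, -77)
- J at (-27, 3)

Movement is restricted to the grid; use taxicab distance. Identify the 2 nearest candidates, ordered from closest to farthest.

J, B

Distances from (-26, 32):
A: |73| + |-61| = 73 + 61 = 134
B: |-20| + |23| = 20 + 23 = 43
C: |-49| + |32| = 49 + 32 = 81
D: |54| + |-54| = 54 + 54 = 108
E: |-39| + |-25| = 39 + 25 = 64
F: |45| + |-107| = 45 + 107 = 152
G: |1| + |-68| = 1 + 68 = 69
H: |-23| + |-103| = 23 + 103 = 126
I: |63| + |-109| = 63 + 109 = 172
J: |-1| + |-29| = 1 + 29 = 30
Sorted: J (30) < B (43) < E (64) < G (69) < …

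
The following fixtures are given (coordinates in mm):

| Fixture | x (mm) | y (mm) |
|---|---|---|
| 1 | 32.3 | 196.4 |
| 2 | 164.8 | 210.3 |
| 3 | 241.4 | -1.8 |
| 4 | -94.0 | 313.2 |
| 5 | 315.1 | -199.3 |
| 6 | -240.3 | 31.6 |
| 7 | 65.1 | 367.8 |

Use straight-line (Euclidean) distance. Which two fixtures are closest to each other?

1 and 2

Pairwise distances:
1–2: √((132.5)² + (13.9)²) = √(17556.250 + 193.210) = 133.2 mm
1–3: √((209.1)² + (-198.2)²) = √(43722.810 + 39283.240) = 288.1 mm
1–4: √((-126.3)² + (116.8)²) = √(15951.690 + 13642.240) = 172.0 mm
1–5: √((282.8)² + (-395.7)²) = √(79975.840 + 156578.490) = 486.4 mm
1–6: √((-272.6)² + (-164.8)²) = √(74310.760 + 27159.040) = 318.5 mm
1–7: √((32.8)² + (171.4)²) = √(1075.840 + 29377.960) = 174.5 mm
2–3: √((76.6)² + (-212.1)²) = √(5867.560 + 44986.410) = 225.5 mm
2–4: √((-258.8)² + (102.9)²) = √(66977.440 + 10588.410) = 278.5 mm
2–5: √((150.3)² + (-409.6)²) = √(22590.090 + 167772.160) = 436.3 mm
2–6: √((-405.1)² + (-178.7)²) = √(164106.010 + 31933.690) = 442.8 mm
2–7: √((-99.7)² + (157.5)²) = √(9940.090 + 24806.250) = 186.4 mm
3–4: √((-335.4)² + (315.0)²) = √(112493.160 + 99225.000) = 460.1 mm
3–5: √((73.7)² + (-197.5)²) = √(5431.690 + 39006.250) = 210.8 mm
3–6: √((-481.7)² + (33.4)²) = √(232034.890 + 1115.560) = 482.9 mm
3–7: √((-176.3)² + (369.6)²) = √(31081.690 + 136604.160) = 409.5 mm
4–5: √((409.1)² + (-512.5)²) = √(167362.810 + 262656.250) = 655.8 mm
4–6: √((-146.3)² + (-281.6)²) = √(21403.690 + 79298.560) = 317.3 mm
4–7: √((159.1)² + (54.6)²) = √(25312.810 + 2981.160) = 168.2 mm
5–6: √((-555.4)² + (230.9)²) = √(308469.160 + 53314.810) = 601.5 mm
5–7: √((-250.0)² + (567.1)²) = √(62500.000 + 321602.410) = 619.8 mm
6–7: √((305.4)² + (336.2)²) = √(93269.160 + 113030.440) = 454.2 mm
Closest pair: 1–2 at 133.2 mm.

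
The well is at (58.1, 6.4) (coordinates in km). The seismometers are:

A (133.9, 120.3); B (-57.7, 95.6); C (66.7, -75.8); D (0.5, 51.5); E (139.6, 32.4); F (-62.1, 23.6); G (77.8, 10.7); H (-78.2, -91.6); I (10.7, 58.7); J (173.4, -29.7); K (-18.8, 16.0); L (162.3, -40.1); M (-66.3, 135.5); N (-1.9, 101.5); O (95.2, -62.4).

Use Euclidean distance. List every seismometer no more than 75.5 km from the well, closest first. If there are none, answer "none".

G, I, D

Distances from (58.1, 6.4):
A: 136.8 km
B: 146.2 km
C: 82.6 km
D: 73.2 km
E: 85.5 km
F: 121.4 km
G: 20.2 km
H: 167.9 km
I: 70.6 km
J: 120.8 km
K: 77.5 km
L: 114.1 km
M: 179.3 km
N: 112.4 km
O: 78.2 km
Threshold 75.5 km: G (20.2 km), I (70.6 km), D (73.2 km) are within range.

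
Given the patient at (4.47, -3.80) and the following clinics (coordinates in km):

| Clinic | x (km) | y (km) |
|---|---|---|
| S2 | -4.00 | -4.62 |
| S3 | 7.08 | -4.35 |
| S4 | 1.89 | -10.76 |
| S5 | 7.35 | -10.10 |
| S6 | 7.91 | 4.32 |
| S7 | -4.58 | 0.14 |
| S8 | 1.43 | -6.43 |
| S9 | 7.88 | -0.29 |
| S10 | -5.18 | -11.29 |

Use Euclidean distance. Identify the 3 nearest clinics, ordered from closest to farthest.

S3, S8, S9

Distances from (4.47, -3.80):
S2: √((-8.47)² + (-0.82)²) = √(71.7409 + 0.6724) = 8.51 km
S3: √((2.61)² + (-0.55)²) = √(6.8121 + 0.3025) = 2.67 km
S4: √((-2.58)² + (-6.96)²) = √(6.6564 + 48.4416) = 7.42 km
S5: √((2.88)² + (-6.30)²) = √(8.2944 + 39.6900) = 6.93 km
S6: √((3.44)² + (8.12)²) = √(11.8336 + 65.9344) = 8.82 km
S7: √((-9.05)² + (3.94)²) = √(81.9025 + 15.5236) = 9.87 km
S8: √((-3.04)² + (-2.63)²) = √(9.2416 + 6.9169) = 4.02 km
S9: √((3.41)² + (3.51)²) = √(11.6281 + 12.3201) = 4.89 km
S10: √((-9.65)² + (-7.49)²) = √(93.1225 + 56.1001) = 12.22 km
Sorted: S3 (2.67 km) < S8 (4.02 km) < S9 (4.89 km) < S5 (6.93 km) < S4 (7.42 km) < …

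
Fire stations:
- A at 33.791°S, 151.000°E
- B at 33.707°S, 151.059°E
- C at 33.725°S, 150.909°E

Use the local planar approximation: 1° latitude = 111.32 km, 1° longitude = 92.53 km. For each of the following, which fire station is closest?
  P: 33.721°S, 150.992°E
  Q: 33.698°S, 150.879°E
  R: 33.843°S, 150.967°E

P→B; Q→C; R→A

P at 33.721°S, 150.992°E:
  A: √((-0.070·111.32)² + (0.008·92.53)²) = √(60.72150 + 0.54796) = 7.827 km
  B: √((0.014·111.32)² + (0.067·92.53)²) = √(2.42886 + 38.43392) = 6.392 km
  C: √((-0.004·111.32)² + (-0.083·92.53)²) = √(0.19827 + 58.98225) = 7.693 km
  → nearest: B (6.392 km)
Q at 33.698°S, 150.879°E:
  A: √((-0.093·111.32)² + (0.121·92.53)²) = √(107.17964 + 125.35333) = 15.249 km
  B: √((-0.009·111.32)² + (0.180·92.53)²) = √(1.00376 + 277.40235) = 16.686 km
  C: √((-0.027·111.32)² + (0.030·92.53)²) = √(9.03387 + 7.70562) = 4.091 km
  → nearest: C (4.091 km)
R at 33.843°S, 150.967°E:
  A: √((0.052·111.32)² + (0.033·92.53)²) = √(33.50835 + 9.32380) = 6.545 km
  B: √((0.136·111.32)² + (0.092·92.53)²) = √(229.20507 + 72.46708) = 17.369 km
  C: √((0.118·111.32)² + (-0.058·92.53)²) = √(172.54819 + 28.80190) = 14.190 km
  → nearest: A (6.545 km)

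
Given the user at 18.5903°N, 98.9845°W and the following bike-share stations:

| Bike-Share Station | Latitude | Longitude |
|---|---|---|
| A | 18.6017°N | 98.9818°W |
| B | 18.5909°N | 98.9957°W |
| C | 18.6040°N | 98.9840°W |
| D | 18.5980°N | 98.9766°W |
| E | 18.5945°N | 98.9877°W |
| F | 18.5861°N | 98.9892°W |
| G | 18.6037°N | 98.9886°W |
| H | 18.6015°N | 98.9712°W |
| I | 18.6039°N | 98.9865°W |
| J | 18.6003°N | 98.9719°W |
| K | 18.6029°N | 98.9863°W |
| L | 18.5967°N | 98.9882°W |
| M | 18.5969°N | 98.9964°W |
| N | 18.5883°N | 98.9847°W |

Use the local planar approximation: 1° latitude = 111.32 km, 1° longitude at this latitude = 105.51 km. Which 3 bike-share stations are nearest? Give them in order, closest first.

N, E, F

Distances from 18.5903°N, 98.9845°W:
A: 1.3006 km
B: 1.1836 km
C: 1.5260 km
D: 1.1956 km
E: 0.5767 km
F: 0.6816 km
G: 1.5531 km
H: 1.8771 km
I: 1.5286 km
J: 1.7340 km
K: 1.4154 km
L: 0.8124 km
M: 1.4547 km
N: 0.2236 km
Sorted: N (0.2236 km) < E (0.5767 km) < F (0.6816 km) < L (0.8124 km) < B (1.1836 km) < …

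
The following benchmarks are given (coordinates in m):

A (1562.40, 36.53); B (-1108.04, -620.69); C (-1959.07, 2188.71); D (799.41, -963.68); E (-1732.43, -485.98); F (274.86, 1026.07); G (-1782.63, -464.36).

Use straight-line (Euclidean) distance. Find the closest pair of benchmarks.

Pairwise distances:
A–B: 2750.13 m
A–C: 4127.06 m
A–D: 1258.00 m
A–E: 3336.00 m
A–F: 1623.87 m
A–G: 3382.32 m
B–C: 2935.47 m
B–D: 1938.04 m
B–E: 638.76 m
B–F: 2150.40 m
B–G: 692.47 m
C–D: 4188.89 m
C–E: 2684.28 m
C–F: 2518.37 m
C–G: 2658.93 m
D–E: 2576.51 m
D–F: 2057.73 m
D–G: 2629.88 m
E–F: 2513.07 m
E–G: 54.66 m
F–G: 2540.60 m
Closest pair: E–G at 54.66 m.

E and G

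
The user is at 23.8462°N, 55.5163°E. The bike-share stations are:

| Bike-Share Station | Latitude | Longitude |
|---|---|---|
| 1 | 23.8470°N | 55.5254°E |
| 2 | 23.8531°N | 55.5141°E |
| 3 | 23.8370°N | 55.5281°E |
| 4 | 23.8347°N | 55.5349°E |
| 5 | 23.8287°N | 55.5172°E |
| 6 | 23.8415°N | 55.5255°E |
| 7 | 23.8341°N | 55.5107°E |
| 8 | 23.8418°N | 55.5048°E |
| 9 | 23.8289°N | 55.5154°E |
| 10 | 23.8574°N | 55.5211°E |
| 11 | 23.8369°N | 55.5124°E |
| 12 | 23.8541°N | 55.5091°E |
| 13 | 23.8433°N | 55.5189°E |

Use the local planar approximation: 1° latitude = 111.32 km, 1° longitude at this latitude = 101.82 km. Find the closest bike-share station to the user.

Distances from 23.8462°N, 55.5163°E:
1: √((0.0008·111.32)² + (0.0091·101.82)²) = √(0.007931 + 0.858517) = 0.9308 km
2: √((0.0069·111.32)² + (-0.0022·101.82)²) = √(0.589990 + 0.050178) = 0.8001 km
3: √((-0.0092·111.32)² + (0.0118·101.82)²) = √(1.048871 + 1.443545) = 1.5787 km
4: √((-0.0115·111.32)² + (0.0186·101.82)²) = √(1.638861 + 3.586675) = 2.2859 km
5: √((-0.0175·111.32)² + (0.0009·101.82)²) = √(3.795094 + 0.008398) = 1.9503 km
6: √((-0.0047·111.32)² + (0.0092·101.82)²) = √(0.273742 + 0.877489) = 1.0730 km
7: √((-0.0121·111.32)² + (-0.0056·101.82)²) = √(1.814334 + 0.325119) = 1.4627 km
8: √((-0.0044·111.32)² + (-0.0115·101.82)²) = √(0.239912 + 1.371077) = 1.2692 km
9: √((-0.0173·111.32)² + (-0.0009·101.82)²) = √(3.708844 + 0.008398) = 1.9280 km
10: √((0.0112·111.32)² + (0.0048·101.82)²) = √(1.554470 + 0.238863) = 1.3392 km
11: √((-0.0093·111.32)² + (-0.0039·101.82)²) = √(1.071796 + 0.157687) = 1.1088 km
12: √((0.0079·111.32)² + (-0.0072·101.82)²) = √(0.773394 + 0.537441) = 1.1449 km
13: √((-0.0029·111.32)² + (0.0026·101.82)²) = √(0.104218 + 0.070083) = 0.4175 km
Minimum: 13 at 0.4175 km.

13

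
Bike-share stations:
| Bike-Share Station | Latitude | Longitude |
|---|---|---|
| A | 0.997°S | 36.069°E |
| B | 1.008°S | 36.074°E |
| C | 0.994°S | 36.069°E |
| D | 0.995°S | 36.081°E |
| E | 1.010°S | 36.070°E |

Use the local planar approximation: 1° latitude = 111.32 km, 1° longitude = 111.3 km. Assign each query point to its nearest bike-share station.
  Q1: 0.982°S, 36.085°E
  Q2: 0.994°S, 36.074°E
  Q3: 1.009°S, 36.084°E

Q1 at 0.982°S, 36.085°E:
  A: √((-0.015·111.32)² + (-0.016·111.3)²) = √(2.78823 + 3.17125) = 2.441 km
  B: √((-0.026·111.32)² + (-0.011·111.3)²) = √(8.37709 + 1.49891) = 3.143 km
  C: √((-0.012·111.32)² + (-0.016·111.3)²) = √(1.78447 + 3.17125) = 2.226 km
  D: √((-0.013·111.32)² + (-0.004·111.3)²) = √(2.09427 + 0.19820) = 1.514 km
  E: √((-0.028·111.32)² + (-0.015·111.3)²) = √(9.71544 + 2.78723) = 3.536 km
  → nearest: D (1.514 km)
Q2 at 0.994°S, 36.074°E:
  A: √((-0.003·111.32)² + (-0.005·111.3)²) = √(0.11153 + 0.30969) = 0.649 km
  B: √((-0.014·111.32)² + (0.000·111.3)²) = √(2.42886 + 0.00000) = 1.558 km
  C: √((0.000·111.32)² + (-0.005·111.3)²) = √(0.00000 + 0.30969) = 0.556 km
  D: √((-0.001·111.32)² + (0.007·111.3)²) = √(0.01239 + 0.60700) = 0.787 km
  E: √((-0.016·111.32)² + (-0.004·111.3)²) = √(3.17239 + 0.19820) = 1.836 km
  → nearest: C (0.556 km)
Q3 at 1.009°S, 36.084°E:
  A: √((0.012·111.32)² + (-0.015·111.3)²) = √(1.78447 + 2.78723) = 2.138 km
  B: √((0.001·111.32)² + (-0.010·111.3)²) = √(0.01239 + 1.23877) = 1.119 km
  C: √((0.015·111.32)² + (-0.015·111.3)²) = √(2.78823 + 2.78723) = 2.361 km
  D: √((0.014·111.32)² + (-0.003·111.3)²) = √(2.42886 + 0.11149) = 1.594 km
  E: √((-0.001·111.32)² + (-0.014·111.3)²) = √(0.01239 + 2.42799) = 1.562 km
  → nearest: B (1.119 km)

Q1→D; Q2→C; Q3→B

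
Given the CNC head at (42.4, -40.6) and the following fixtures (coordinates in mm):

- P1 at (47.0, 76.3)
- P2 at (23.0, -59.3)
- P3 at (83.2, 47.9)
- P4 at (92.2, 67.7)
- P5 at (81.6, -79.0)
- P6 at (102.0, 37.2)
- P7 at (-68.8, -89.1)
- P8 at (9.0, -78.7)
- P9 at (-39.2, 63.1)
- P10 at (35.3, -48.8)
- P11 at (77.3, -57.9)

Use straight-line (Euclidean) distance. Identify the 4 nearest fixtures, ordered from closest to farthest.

Distances from (42.4, -40.6):
P1: 117.0 mm
P2: 26.9 mm
P3: 97.5 mm
P4: 119.2 mm
P5: 54.9 mm
P6: 98.0 mm
P7: 121.3 mm
P8: 50.7 mm
P9: 132.0 mm
P10: 10.8 mm
P11: 39.0 mm
Sorted: P10 (10.8 mm) < P2 (26.9 mm) < P11 (39.0 mm) < P8 (50.7 mm) < P5 (54.9 mm) < P3 (97.5 mm) < …

P10, P2, P11, P8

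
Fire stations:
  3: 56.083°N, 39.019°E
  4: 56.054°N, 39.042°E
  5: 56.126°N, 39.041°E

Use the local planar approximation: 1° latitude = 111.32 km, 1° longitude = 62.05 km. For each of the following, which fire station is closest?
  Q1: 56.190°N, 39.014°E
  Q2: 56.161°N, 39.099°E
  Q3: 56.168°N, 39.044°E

Q1→5; Q2→5; Q3→5

Q1 at 56.190°N, 39.014°E:
  3: 11.915 km
  4: 15.239 km
  5: 7.319 km
  → nearest: 5 (7.319 km)
Q2 at 56.161°N, 39.099°E:
  3: 10.002 km
  4: 12.425 km
  5: 5.304 km
  → nearest: 5 (5.304 km)
Q3 at 56.168°N, 39.044°E:
  3: 9.589 km
  4: 12.691 km
  5: 4.679 km
  → nearest: 5 (4.679 km)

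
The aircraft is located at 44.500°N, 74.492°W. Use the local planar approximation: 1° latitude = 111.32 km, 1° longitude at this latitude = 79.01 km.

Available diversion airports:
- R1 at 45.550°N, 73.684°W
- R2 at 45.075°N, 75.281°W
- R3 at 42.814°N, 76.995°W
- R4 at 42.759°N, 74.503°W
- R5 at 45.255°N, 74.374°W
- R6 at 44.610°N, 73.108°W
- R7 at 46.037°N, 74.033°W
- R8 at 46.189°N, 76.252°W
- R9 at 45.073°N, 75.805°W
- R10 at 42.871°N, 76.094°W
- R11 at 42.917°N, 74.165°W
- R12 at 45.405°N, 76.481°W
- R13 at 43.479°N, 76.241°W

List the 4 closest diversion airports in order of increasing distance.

R5, R2, R6, R9

Distances from 44.500°N, 74.492°W:
R1: √((1.050·111.32)² + (0.808·79.01)²) = √(13662.33700 + 4075.55581) = 133.184 km
R2: √((0.575·111.32)² + (-0.789·79.01)²) = √(4097.15208 + 3886.13721) = 89.349 km
R3: √((-1.686·111.32)² + (-2.503·79.01)²) = √(35225.85442 + 39109.82051) = 272.646 km
R4: √((-1.741·111.32)² + (-0.011·79.01)²) = √(37561.58738 + 0.75535) = 193.810 km
R5: √((0.755·111.32)² + (0.118·79.01)²) = √(7063.83097 + 86.92169) = 84.562 km
R6: √((0.110·111.32)² + (1.384·79.01)²) = √(149.94492 + 11957.38751) = 110.033 km
R7: √((1.537·111.32)² + (0.459·79.01)²) = √(29274.81305 + 1315.19302) = 174.900 km
R8: √((1.689·111.32)² + (-1.760·79.01)²) = √(35351.32486 + 19337.01612) = 233.855 km
R9: √((0.573·111.32)² + (-1.313·79.01)²) = √(4068.69972 + 10762.01457) = 121.781 km
R10: √((-1.629·111.32)² + (-1.602·79.01)²) = √(32884.29715 + 16020.98254) = 221.145 km
R11: √((-1.583·111.32)² + (0.327·79.01)²) = √(31053.33333 + 667.51285) = 178.103 km
R12: √((0.905·111.32)² + (-1.989·79.01)²) = √(10149.47443 + 24696.40223) = 186.671 km
R13: √((-1.021·111.32)² + (-1.749·79.01)²) = √(12918.07732 + 19096.05877) = 178.925 km
Sorted: R5 (84.562 km) < R2 (89.349 km) < R6 (110.033 km) < R9 (121.781 km) < R1 (133.184 km) < R7 (174.900 km) < …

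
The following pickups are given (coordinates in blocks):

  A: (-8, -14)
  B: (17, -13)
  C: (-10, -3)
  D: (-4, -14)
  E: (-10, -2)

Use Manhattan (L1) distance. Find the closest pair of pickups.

Pairwise distances:
C–E: 1 blocks
A–D: 4 blocks
A–C: 13 blocks
A–E: 14 blocks
C–D: 17 blocks
D–E: 18 blocks
B–D: 22 blocks
A–B: 26 blocks
B–C: 37 blocks
B–E: 38 blocks
Closest pair: C–E at 1 blocks.

C and E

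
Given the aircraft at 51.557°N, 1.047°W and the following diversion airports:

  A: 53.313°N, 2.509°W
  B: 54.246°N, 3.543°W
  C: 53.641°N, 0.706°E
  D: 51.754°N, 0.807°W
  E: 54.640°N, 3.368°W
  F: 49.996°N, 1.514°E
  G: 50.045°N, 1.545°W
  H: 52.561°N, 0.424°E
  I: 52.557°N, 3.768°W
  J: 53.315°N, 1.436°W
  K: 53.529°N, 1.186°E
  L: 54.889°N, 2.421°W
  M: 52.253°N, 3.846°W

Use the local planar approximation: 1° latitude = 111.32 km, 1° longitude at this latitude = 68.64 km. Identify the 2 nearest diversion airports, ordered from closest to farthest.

Distances from 51.557°N, 1.047°W:
A: √((1.756·111.32)² + (-1.462·68.64)²) = √(38211.61721 + 10070.45968) = 219.732 km
B: √((2.689·111.32)² + (-2.496·68.64)²) = √(89604.12429 + 29352.40639) = 344.901 km
C: √((2.084·111.32)² + (1.753·68.64)²) = √(53819.76840 + 14478.32702) = 261.339 km
D: √((0.197·111.32)² + (0.240·68.64)²) = √(480.92665 + 271.37950) = 27.428 km
E: √((3.083·111.32)² + (-2.321·68.64)²) = √(117785.93798 + 25380.77216) = 378.374 km
F: √((-1.561·111.32)² + (2.561·68.64)²) = √(30196.19362 + 30901.08343) = 247.179 km
G: √((-1.512·111.32)² + (-0.498·68.64)²) = √(28330.22199 + 1168.45835) = 171.752 km
H: √((1.004·111.32)² + (1.471·68.64)²) = √(12491.47781 + 10194.82781) = 150.620 km
I: √((1.000·111.32)² + (-2.721·68.64)²) = √(12392.14240 + 34882.82372) = 217.428 km
J: √((1.758·111.32)² + (-0.389·68.64)²) = √(38298.70918 + 712.94126) = 197.514 km
K: √((1.972·111.32)² + (2.233·68.64)²) = √(48190.36509 + 23492.64931) = 267.737 km
L: √((3.332·111.32)² + (-1.374·68.64)²) = √(137580.34076 + 8894.63263) = 382.720 km
M: √((0.696·111.32)² + (-2.799·68.64)²) = √(6002.95205 + 36911.38546) = 207.158 km
Sorted: D (27.428 km) < H (150.620 km) < G (171.752 km) < J (197.514 km) < …

D, H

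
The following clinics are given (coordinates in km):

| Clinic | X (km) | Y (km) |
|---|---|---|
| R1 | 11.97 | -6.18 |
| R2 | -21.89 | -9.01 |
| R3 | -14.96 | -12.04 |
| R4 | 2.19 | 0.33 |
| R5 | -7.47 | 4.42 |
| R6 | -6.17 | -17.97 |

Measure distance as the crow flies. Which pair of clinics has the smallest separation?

Pairwise distances:
R1–R2: √((-33.86)² + (-2.83)²) = √(1146.4996 + 8.0089) = 33.98 km
R1–R3: √((-26.93)² + (-5.86)²) = √(725.2249 + 34.3396) = 27.56 km
R1–R4: √((-9.78)² + (6.51)²) = √(95.6484 + 42.3801) = 11.75 km
R1–R5: √((-19.44)² + (10.60)²) = √(377.9136 + 112.3600) = 22.14 km
R1–R6: √((-18.14)² + (-11.79)²) = √(329.0596 + 139.0041) = 21.63 km
R2–R3: √((6.93)² + (-3.03)²) = √(48.0249 + 9.1809) = 7.56 km
R2–R4: √((24.08)² + (9.34)²) = √(579.8464 + 87.2356) = 25.83 km
R2–R5: √((14.42)² + (13.43)²) = √(207.9364 + 180.3649) = 19.71 km
R2–R6: √((15.72)² + (-8.96)²) = √(247.1184 + 80.2816) = 18.09 km
R3–R4: √((17.15)² + (12.37)²) = √(294.1225 + 153.0169) = 21.15 km
R3–R5: √((7.49)² + (16.46)²) = √(56.1001 + 270.9316) = 18.08 km
R3–R6: √((8.79)² + (-5.93)²) = √(77.2641 + 35.1649) = 10.60 km
R4–R5: √((-9.66)² + (4.09)²) = √(93.3156 + 16.7281) = 10.49 km
R4–R6: √((-8.36)² + (-18.30)²) = √(69.8896 + 334.8900) = 20.12 km
R5–R6: √((1.30)² + (-22.39)²) = √(1.6900 + 501.3121) = 22.43 km
Closest pair: R2–R3 at 7.56 km.

R2 and R3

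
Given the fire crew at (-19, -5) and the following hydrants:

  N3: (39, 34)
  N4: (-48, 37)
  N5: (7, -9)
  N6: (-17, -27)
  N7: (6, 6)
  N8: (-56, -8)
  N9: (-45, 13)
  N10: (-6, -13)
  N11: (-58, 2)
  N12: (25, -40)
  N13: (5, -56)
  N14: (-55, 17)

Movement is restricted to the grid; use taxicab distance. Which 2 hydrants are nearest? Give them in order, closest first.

N10, N6

Distances from (-19, -5):
N3: 97
N4: 71
N5: 30
N6: 24
N7: 36
N8: 40
N9: 44
N10: 21
N11: 46
N12: 79
N13: 75
N14: 58
Sorted: N10 (21) < N6 (24) < N5 (30) < N7 (36) < …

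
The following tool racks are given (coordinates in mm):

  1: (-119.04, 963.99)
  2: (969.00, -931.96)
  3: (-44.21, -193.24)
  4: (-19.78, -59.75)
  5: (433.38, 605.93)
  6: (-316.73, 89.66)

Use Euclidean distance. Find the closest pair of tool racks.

Pairwise distances:
3–4: 135.71 mm
4–6: 332.42 mm
3–6: 392.81 mm
1–5: 658.31 mm
4–5: 805.28 mm
1–6: 896.40 mm
5–6: 910.60 mm
3–5: 931.00 mm
1–4: 1028.54 mm
1–3: 1159.65 mm
2–3: 1253.91 mm
2–4: 1318.50 mm
2–5: 1628.49 mm
2–6: 1642.20 mm
1–2: 2185.97 mm
Closest pair: 3–4 at 135.71 mm.

3 and 4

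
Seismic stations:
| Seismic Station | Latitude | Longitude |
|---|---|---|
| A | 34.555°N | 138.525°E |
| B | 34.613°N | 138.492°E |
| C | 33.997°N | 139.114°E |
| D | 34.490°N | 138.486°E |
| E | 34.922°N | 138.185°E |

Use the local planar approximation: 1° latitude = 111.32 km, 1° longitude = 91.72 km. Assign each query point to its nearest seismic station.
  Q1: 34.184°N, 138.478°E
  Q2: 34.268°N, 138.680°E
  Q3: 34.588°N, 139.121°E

Q1→D; Q2→D; Q3→A

Q1 at 34.184°N, 138.478°E:
  A: √((0.371·111.32)² + (0.047·91.72)²) = √(1705.66687 + 18.58334) = 41.524 km
  B: √((0.429·111.32)² + (0.014·91.72)²) = √(2280.66228 + 1.64886) = 47.774 km
  C: √((-0.187·111.32)² + (0.636·91.72)²) = √(433.34083 + 3402.84622) = 61.937 km
  D: √((0.306·111.32)² + (0.008·91.72)²) = √(1160.35065 + 0.53840) = 34.072 km
  E: √((0.738·111.32)² + (-0.293·91.72)²) = √(6749.30601 + 722.20973) = 86.438 km
  → nearest: D (34.072 km)
Q2 at 34.268°N, 138.680°E:
  A: √((0.287·111.32)² + (-0.155·91.72)²) = √(1020.72838 + 202.11172) = 34.969 km
  B: √((0.345·111.32)² + (-0.188·91.72)²) = √(1474.97475 + 297.33346) = 42.099 km
  C: √((-0.271·111.32)² + (0.434·91.72)²) = √(910.09133 + 1584.55585) = 49.946 km
  D: √((0.222·111.32)² + (-0.194·91.72)²) = √(610.73435 + 316.61505) = 30.452 km
  E: √((0.654·111.32)² + (-0.495·91.72)²) = √(5300.31758 + 2061.28712) = 85.800 km
  → nearest: D (30.452 km)
Q3 at 34.588°N, 139.121°E:
  A: √((-0.033·111.32)² + (-0.596·91.72)²) = √(13.49504 + 2988.27534) = 54.788 km
  B: √((0.025·111.32)² + (-0.629·91.72)²) = √(7.74509 + 3328.35302) = 57.759 km
  C: √((-0.591·111.32)² + (-0.007·91.72)²) = √(4328.33989 + 0.41222) = 65.793 km
  D: √((-0.098·111.32)² + (-0.635·91.72)²) = √(119.01414 + 3392.15386) = 59.255 km
  E: √((0.334·111.32)² + (-0.936·91.72)²) = √(1382.41784 + 7370.20876) = 93.555 km
  → nearest: A (54.788 km)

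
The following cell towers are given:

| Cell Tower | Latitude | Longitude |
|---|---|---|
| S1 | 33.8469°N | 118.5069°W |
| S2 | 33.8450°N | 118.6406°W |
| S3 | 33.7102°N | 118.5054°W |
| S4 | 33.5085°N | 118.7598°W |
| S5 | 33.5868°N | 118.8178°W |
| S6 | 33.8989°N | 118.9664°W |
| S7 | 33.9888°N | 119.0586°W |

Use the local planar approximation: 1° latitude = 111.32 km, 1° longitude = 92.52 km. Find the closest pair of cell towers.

S4 and S5

Pairwise distances:
S1–S2: 12.3717 km
S1–S3: 15.2181 km
S1–S4: 44.3459 km
S1–S5: 40.8136 km
S1–S6: 42.9052 km
S1–S7: 53.4316 km
S2–S3: 19.5358 km
S2–S4: 39.0489 km
S2–S5: 33.0897 km
S2–S6: 30.7344 km
S2–S7: 41.8555 km
S3–S4: 32.5291 km
S3–S5: 32.0016 km
S3–S6: 47.5439 km
S3–S7: 59.8453 km
S4–S5: 10.2357 km
S4–S6: 47.4772 km
S4–S7: 60.1911 km
S5–S6: 37.3643 km
S5–S7: 49.9897 km
S6–S7: 13.1499 km
Closest pair: S4–S5 at 10.2357 km.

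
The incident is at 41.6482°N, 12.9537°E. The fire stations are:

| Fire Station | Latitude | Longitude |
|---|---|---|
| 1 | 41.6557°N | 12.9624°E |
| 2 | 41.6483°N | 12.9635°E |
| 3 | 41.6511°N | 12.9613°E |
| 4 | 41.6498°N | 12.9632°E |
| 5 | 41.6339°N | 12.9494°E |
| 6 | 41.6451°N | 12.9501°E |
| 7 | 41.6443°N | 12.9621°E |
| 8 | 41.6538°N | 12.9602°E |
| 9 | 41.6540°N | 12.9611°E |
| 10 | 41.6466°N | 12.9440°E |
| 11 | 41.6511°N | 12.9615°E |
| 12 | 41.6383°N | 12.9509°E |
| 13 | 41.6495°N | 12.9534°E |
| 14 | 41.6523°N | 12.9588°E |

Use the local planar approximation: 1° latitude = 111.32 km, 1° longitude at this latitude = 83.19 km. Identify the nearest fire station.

13

Distances from 41.6482°N, 12.9537°E:
1: 1.1049 km
2: 0.8153 km
3: 0.7099 km
4: 0.8101 km
5: 1.6316 km
6: 0.4569 km
7: 0.8227 km
8: 0.8252 km
9: 0.8921 km
10: 0.8264 km
11: 0.7248 km
12: 1.1264 km
13: 0.1469 km
14: 0.6232 km
Minimum: 13 at 0.1469 km.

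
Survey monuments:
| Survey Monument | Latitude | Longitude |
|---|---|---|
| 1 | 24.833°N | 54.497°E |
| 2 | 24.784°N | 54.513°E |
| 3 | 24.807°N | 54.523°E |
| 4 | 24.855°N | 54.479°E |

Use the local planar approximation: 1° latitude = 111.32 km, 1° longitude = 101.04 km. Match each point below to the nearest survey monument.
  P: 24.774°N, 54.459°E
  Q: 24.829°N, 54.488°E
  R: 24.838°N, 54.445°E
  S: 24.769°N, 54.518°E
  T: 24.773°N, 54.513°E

P at 24.774°N, 54.459°E:
  1: √((0.059·111.32)² + (0.038·101.04)²) = √(43.13705 + 14.74191) = 7.608 km
  2: √((0.010·111.32)² + (0.054·101.04)²) = √(1.23921 + 29.76968) = 5.569 km
  3: √((0.033·111.32)² + (0.064·101.04)²) = √(13.49504 + 41.81640) = 7.437 km
  4: √((0.081·111.32)² + (0.020·101.04)²) = √(81.30485 + 4.08363) = 9.241 km
  → nearest: 2 (5.569 km)
Q at 24.829°N, 54.488°E:
  1: √((0.004·111.32)² + (0.009·101.04)²) = √(0.19827 + 0.82694) = 1.013 km
  2: √((-0.045·111.32)² + (0.025·101.04)²) = √(25.09409 + 6.38068) = 5.610 km
  3: √((-0.022·111.32)² + (0.035·101.04)²) = √(5.99780 + 12.50612) = 4.302 km
  4: √((0.026·111.32)² + (-0.009·101.04)²) = √(8.37709 + 0.82694) = 3.034 km
  → nearest: 1 (1.013 km)
R at 24.838°N, 54.445°E:
  1: √((-0.005·111.32)² + (0.052·101.04)²) = √(0.30980 + 27.60536) = 5.283 km
  2: √((-0.054·111.32)² + (0.068·101.04)²) = √(36.13549 + 47.20679) = 9.129 km
  3: √((-0.031·111.32)² + (0.078·101.04)²) = √(11.90885 + 62.11205) = 8.604 km
  4: √((0.017·111.32)² + (0.034·101.04)²) = √(3.58133 + 11.80170) = 3.922 km
  → nearest: 4 (3.922 km)
S at 24.769°N, 54.518°E:
  1: √((0.064·111.32)² + (-0.021·101.04)²) = √(50.75822 + 4.50220) = 7.434 km
  2: √((0.015·111.32)² + (-0.005·101.04)²) = √(2.78823 + 0.25523) = 1.745 km
  3: √((0.038·111.32)² + (0.005·101.04)²) = √(17.89425 + 0.25523) = 4.260 km
  4: √((0.086·111.32)² + (-0.039·101.04)²) = √(91.65229 + 15.52801) = 10.353 km
  → nearest: 2 (1.745 km)
T at 24.773°N, 54.513°E:
  1: √((0.060·111.32)² + (-0.016·101.04)²) = √(44.61171 + 2.61352) = 6.872 km
  2: √((0.011·111.32)² + (0.000·101.04)²) = √(1.49945 + 0.00000) = 1.225 km
  3: √((0.034·111.32)² + (0.010·101.04)²) = √(14.32532 + 1.02091) = 3.917 km
  4: √((0.082·111.32)² + (-0.034·101.04)²) = √(83.32477 + 11.80170) = 9.753 km
  → nearest: 2 (1.225 km)

P→2; Q→1; R→4; S→2; T→2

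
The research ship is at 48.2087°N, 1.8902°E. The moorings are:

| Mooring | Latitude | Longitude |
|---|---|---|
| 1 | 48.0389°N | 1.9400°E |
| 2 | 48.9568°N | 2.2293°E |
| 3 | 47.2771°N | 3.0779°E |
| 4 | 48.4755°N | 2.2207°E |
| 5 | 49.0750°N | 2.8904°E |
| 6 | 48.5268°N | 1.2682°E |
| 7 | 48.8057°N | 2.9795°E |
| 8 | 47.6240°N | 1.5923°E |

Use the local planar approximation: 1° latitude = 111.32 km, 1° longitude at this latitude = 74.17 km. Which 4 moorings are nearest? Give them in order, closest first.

1, 4, 6, 8

Distances from 48.2087°N, 1.8902°E:
1: 19.2596 km
2: 86.9936 km
3: 136.0699 km
4: 38.5097 km
5: 121.6692 km
6: 58.1571 km
7: 104.6147 km
8: 68.7368 km
Sorted: 1 (19.2596 km) < 4 (38.5097 km) < 6 (58.1571 km) < 8 (68.7368 km) < 2 (86.9936 km) < 7 (104.6147 km) < …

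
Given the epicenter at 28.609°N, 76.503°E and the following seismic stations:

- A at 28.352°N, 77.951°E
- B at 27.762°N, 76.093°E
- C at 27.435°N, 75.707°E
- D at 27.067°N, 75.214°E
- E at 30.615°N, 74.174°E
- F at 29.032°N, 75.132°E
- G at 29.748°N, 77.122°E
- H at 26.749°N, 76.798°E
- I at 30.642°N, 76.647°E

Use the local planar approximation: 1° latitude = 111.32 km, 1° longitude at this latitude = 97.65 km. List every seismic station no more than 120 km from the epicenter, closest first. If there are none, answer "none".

Distances from 28.609°N, 76.503°E:
A: √((-0.257·111.32)² + (1.448·97.65)²) = √(818.48861 + 19993.16817) = 144.262 km
B: √((-0.847·111.32)² + (-0.410·97.65)²) = √(8890.23449 + 1602.92133) = 102.436 km
C: √((-1.174·111.32)² + (-0.796·97.65)²) = √(17079.79246 + 6041.85962) = 152.058 km
D: √((-1.542·111.32)² + (-1.289·97.65)²) = √(29465.59008 + 15843.47088) = 212.859 km
E: √((2.006·111.32)² + (-2.329·97.65)²) = √(49866.42713 + 51722.97210) = 318.731 km
F: √((0.423·111.32)² + (-1.371·97.65)²) = √(2217.31365 + 17923.35905) = 141.918 km
G: √((1.139·111.32)² + (0.619·97.65)²) = √(16076.58657 + 3653.64034) = 140.464 km
H: √((-1.860·111.32)² + (0.295·97.65)²) = √(42871.85585 + 829.82885) = 209.049 km
I: √((2.033·111.32)² + (0.144·97.65)²) = √(51217.82744 + 197.72859) = 226.750 km
Threshold 120 km: B (102.436 km) is within range.

B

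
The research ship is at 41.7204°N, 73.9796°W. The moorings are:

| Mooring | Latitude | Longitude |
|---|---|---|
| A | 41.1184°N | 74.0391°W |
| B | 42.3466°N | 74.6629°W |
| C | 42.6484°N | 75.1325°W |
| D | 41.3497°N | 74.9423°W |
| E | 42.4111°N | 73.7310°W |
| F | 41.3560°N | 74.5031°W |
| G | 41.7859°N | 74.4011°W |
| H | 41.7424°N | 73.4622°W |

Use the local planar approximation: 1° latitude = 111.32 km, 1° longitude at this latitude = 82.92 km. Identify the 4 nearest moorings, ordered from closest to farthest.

Distances from 41.7204°N, 73.9796°W:
A: √((-0.6020·111.32)² + (-0.0595·82.92)²) = √(4490.961974 + 24.341790) = 67.1960 km
B: √((0.6262·111.32)² + (-0.6833·82.92)²) = √(4859.286683 + 3210.269024) = 89.8307 km
C: √((0.9280·111.32)² + (-1.1529·82.92)²) = √(10671.914761 + 9139.067084) = 140.7515 km
D: √((-0.3707·111.32)² + (-0.9627·82.92)²) = √(1702.909496 + 6372.363340) = 89.8625 km
E: √((0.6907·111.32)² + (0.2486·82.92)²) = √(5911.875878 + 424.933368) = 79.6041 km
F: √((-0.3644·111.32)² + (-0.5235·82.92)²) = √(1645.519874 + 1884.308290) = 59.4124 km
G: √((0.0655·111.32)² + (-0.4215·82.92)²) = √(53.165389 + 1221.557023) = 35.7033 km
H: √((0.0220·111.32)² + (0.5174·82.92)²) = √(5.997797 + 1840.650934) = 42.9727 km
Sorted: G (35.7033 km) < H (42.9727 km) < F (59.4124 km) < A (67.1960 km) < E (79.6041 km) < B (89.8307 km) < …

G, H, F, A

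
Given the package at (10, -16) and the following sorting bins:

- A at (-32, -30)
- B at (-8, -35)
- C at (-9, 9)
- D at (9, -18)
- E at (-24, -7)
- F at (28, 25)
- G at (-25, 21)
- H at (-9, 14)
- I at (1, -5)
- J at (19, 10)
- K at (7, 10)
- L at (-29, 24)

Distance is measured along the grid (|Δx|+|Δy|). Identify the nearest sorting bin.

D

Distances from (10, -16):
A: |-42| + |-14| = 42 + 14 = 56
B: |-18| + |-19| = 18 + 19 = 37
C: |-19| + |25| = 19 + 25 = 44
D: |-1| + |-2| = 1 + 2 = 3
E: |-34| + |9| = 34 + 9 = 43
F: |18| + |41| = 18 + 41 = 59
G: |-35| + |37| = 35 + 37 = 72
H: |-19| + |30| = 19 + 30 = 49
I: |-9| + |11| = 9 + 11 = 20
J: |9| + |26| = 9 + 26 = 35
K: |-3| + |26| = 3 + 26 = 29
L: |-39| + |40| = 39 + 40 = 79
Minimum: D at 3.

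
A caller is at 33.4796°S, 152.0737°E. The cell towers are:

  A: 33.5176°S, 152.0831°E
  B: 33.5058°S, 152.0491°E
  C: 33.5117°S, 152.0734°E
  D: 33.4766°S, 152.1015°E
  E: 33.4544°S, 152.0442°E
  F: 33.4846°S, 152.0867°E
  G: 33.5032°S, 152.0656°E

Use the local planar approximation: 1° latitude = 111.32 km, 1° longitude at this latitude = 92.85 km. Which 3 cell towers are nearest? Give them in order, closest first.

F, D, G

Distances from 33.4796°S, 152.0737°E:
A: 4.3193 km
B: 3.7045 km
C: 3.5735 km
D: 2.6027 km
E: 3.9207 km
F: 1.3292 km
G: 2.7327 km
Sorted: F (1.3292 km) < D (2.6027 km) < G (2.7327 km) < C (3.5735 km) < B (3.7045 km) < …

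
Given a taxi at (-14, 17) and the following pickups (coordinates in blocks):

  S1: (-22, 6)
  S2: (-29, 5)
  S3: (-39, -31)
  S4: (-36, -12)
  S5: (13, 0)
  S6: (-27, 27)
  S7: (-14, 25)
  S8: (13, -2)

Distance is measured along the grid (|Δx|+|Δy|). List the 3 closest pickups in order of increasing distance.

S7, S1, S6

Distances from (-14, 17):
S1: |-8| + |-11| = 8 + 11 = 19 blocks
S2: |-15| + |-12| = 15 + 12 = 27 blocks
S3: |-25| + |-48| = 25 + 48 = 73 blocks
S4: |-22| + |-29| = 22 + 29 = 51 blocks
S5: |27| + |-17| = 27 + 17 = 44 blocks
S6: |-13| + |10| = 13 + 10 = 23 blocks
S7: |0| + |8| = 0 + 8 = 8 blocks
S8: |27| + |-19| = 27 + 19 = 46 blocks
Sorted: S7 (8 blocks) < S1 (19 blocks) < S6 (23 blocks) < S2 (27 blocks) < S5 (44 blocks) < …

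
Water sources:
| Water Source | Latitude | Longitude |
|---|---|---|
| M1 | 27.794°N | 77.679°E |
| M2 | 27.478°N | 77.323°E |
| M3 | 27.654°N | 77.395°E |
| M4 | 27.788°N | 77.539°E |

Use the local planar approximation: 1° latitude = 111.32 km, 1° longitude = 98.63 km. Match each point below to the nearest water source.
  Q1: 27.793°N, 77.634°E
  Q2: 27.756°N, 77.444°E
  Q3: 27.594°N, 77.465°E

Q1→M1; Q2→M4; Q3→M3

Q1 at 27.793°N, 77.634°E:
  M1: √((0.001·111.32)² + (0.045·98.63)²) = √(0.01239 + 19.69895) = 4.440 km
  M2: √((-0.315·111.32)² + (-0.311·98.63)²) = √(1229.61033 + 940.88998) = 46.589 km
  M3: √((-0.139·111.32)² + (-0.239·98.63)²) = √(239.42858 + 555.66606) = 28.197 km
  M4: √((-0.005·111.32)² + (-0.095·98.63)²) = √(0.30980 + 87.79409) = 9.386 km
  → nearest: M1 (4.440 km)
Q2 at 27.756°N, 77.444°E:
  M1: √((0.038·111.32)² + (0.235·98.63)²) = √(17.89425 + 537.22200) = 23.561 km
  M2: √((-0.278·111.32)² + (-0.121·98.63)²) = √(957.71433 + 142.42585) = 33.168 km
  M3: √((-0.102·111.32)² + (-0.049·98.63)²) = √(128.92785 + 23.35663) = 12.340 km
  M4: √((0.032·111.32)² + (0.095·98.63)²) = √(12.68955 + 87.79409) = 10.024 km
  → nearest: M4 (10.024 km)
Q3 at 27.594°N, 77.465°E:
  M1: √((0.200·111.32)² + (0.214·98.63)²) = √(495.68570 + 445.49785) = 30.679 km
  M2: √((-0.116·111.32)² + (-0.142·98.63)²) = √(166.74867 + 196.15291) = 19.050 km
  M3: √((0.060·111.32)² + (-0.070·98.63)²) = √(44.61171 + 47.66660) = 9.606 km
  M4: √((0.194·111.32)² + (0.074·98.63)²) = √(466.39067 + 53.26985) = 22.796 km
  → nearest: M3 (9.606 km)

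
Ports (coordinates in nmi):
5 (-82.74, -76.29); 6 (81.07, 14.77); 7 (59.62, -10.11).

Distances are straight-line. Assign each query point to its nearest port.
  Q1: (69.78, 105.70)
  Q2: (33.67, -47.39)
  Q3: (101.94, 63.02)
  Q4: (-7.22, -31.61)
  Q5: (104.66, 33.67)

Q1 at (69.78, 105.70):
  5: 237.45 nmi
  6: 91.63 nmi
  7: 116.25 nmi
  → nearest: 6 (91.63 nmi)
Q2 at (33.67, -47.39):
  5: 119.94 nmi
  6: 78.17 nmi
  7: 45.42 nmi
  → nearest: 7 (45.42 nmi)
Q3 at (101.94, 63.02):
  5: 231.33 nmi
  6: 52.57 nmi
  7: 84.49 nmi
  → nearest: 6 (52.57 nmi)
Q4 at (-7.22, -31.61):
  5: 87.75 nmi
  6: 99.73 nmi
  7: 70.21 nmi
  → nearest: 7 (70.21 nmi)
Q5 at (104.66, 33.67):
  5: 217.28 nmi
  6: 30.23 nmi
  7: 62.81 nmi
  → nearest: 6 (30.23 nmi)

Q1→6; Q2→7; Q3→6; Q4→7; Q5→6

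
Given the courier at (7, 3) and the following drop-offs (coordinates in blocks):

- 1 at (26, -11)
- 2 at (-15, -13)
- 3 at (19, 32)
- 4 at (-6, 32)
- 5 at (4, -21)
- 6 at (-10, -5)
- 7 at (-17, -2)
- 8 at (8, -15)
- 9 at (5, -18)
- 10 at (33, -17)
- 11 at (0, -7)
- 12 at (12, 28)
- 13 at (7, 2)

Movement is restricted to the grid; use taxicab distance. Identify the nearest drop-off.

Distances from (7, 3):
1: |19| + |-14| = 19 + 14 = 33 blocks
2: |-22| + |-16| = 22 + 16 = 38 blocks
3: |12| + |29| = 12 + 29 = 41 blocks
4: |-13| + |29| = 13 + 29 = 42 blocks
5: |-3| + |-24| = 3 + 24 = 27 blocks
6: |-17| + |-8| = 17 + 8 = 25 blocks
7: |-24| + |-5| = 24 + 5 = 29 blocks
8: |1| + |-18| = 1 + 18 = 19 blocks
9: |-2| + |-21| = 2 + 21 = 23 blocks
10: |26| + |-20| = 26 + 20 = 46 blocks
11: |-7| + |-10| = 7 + 10 = 17 blocks
12: |5| + |25| = 5 + 25 = 30 blocks
13: |0| + |-1| = 0 + 1 = 1 blocks
Minimum: 13 at 1 blocks.

13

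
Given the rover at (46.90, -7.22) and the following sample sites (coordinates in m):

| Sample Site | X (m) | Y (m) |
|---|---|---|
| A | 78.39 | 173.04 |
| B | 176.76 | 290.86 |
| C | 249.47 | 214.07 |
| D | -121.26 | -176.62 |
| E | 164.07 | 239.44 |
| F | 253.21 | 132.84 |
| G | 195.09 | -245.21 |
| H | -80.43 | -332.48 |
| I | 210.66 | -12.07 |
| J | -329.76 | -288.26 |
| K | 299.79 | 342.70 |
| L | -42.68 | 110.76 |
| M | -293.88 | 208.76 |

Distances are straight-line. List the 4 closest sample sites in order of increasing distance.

L, I, A, D

Distances from (46.90, -7.22):
A: √((31.49)² + (180.26)²) = √(991.6201 + 32493.6676) = 182.99 m
B: √((129.86)² + (298.08)²) = √(16863.6196 + 88851.6864) = 325.14 m
C: √((202.57)² + (221.29)²) = √(41034.6049 + 48969.2641) = 300.01 m
D: √((-168.16)² + (-169.40)²) = √(28277.7856 + 28696.3600) = 238.69 m
E: √((117.17)² + (246.66)²) = √(13728.8089 + 60841.1556) = 273.08 m
F: √((206.31)² + (140.06)²) = √(42563.8161 + 19616.8036) = 249.36 m
G: √((148.19)² + (-237.99)²) = √(21960.2761 + 56639.2401) = 280.36 m
H: √((-127.33)² + (-325.26)²) = √(16212.9289 + 105794.0676) = 349.29 m
I: √((163.76)² + (-4.85)²) = √(26817.3376 + 23.5225) = 163.83 m
J: √((-376.66)² + (-281.04)²) = √(141872.7556 + 78983.4816) = 469.95 m
K: √((252.89)² + (349.92)²) = √(63953.3521 + 122444.0064) = 431.74 m
L: √((-89.58)² + (117.98)²) = √(8024.5764 + 13919.2804) = 148.13 m
M: √((-340.78)² + (215.98)²) = √(116131.0084 + 46647.3604) = 403.46 m
Sorted: L (148.13 m) < I (163.83 m) < A (182.99 m) < D (238.69 m) < F (249.36 m) < E (273.08 m) < …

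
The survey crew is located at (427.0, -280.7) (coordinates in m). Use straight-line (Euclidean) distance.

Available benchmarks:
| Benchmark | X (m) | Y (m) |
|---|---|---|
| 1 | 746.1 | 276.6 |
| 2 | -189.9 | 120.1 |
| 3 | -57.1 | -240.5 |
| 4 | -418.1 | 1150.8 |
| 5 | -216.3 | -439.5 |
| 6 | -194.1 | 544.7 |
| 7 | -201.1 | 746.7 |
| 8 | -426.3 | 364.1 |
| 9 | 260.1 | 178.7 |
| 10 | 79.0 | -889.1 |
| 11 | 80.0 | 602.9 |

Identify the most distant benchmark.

Distances from (427.0, -280.7):
1: 642.2 m
2: 735.7 m
3: 485.8 m
4: 1662.3 m
5: 662.6 m
6: 1033.0 m
7: 1204.2 m
8: 1069.5 m
9: 488.8 m
10: 700.9 m
11: 949.3 m
Maximum: 4 at 1662.3 m.

4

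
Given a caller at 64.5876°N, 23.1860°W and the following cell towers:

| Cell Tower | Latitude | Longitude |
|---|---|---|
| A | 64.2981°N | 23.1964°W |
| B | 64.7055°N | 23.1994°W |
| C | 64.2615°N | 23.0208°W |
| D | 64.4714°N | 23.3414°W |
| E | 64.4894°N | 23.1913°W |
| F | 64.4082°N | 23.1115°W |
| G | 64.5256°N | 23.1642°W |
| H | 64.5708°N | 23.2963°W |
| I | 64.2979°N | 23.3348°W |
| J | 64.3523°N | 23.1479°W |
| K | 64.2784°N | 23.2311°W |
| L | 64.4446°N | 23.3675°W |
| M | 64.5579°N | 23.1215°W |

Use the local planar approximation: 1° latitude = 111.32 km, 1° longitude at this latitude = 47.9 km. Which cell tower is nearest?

M

Distances from 64.5876°N, 23.1860°W:
A: 32.2310 km
B: 13.1403 km
C: 37.1539 km
D: 14.9242 km
E: 10.9346 km
F: 20.2871 km
G: 6.9804 km
H: 5.6046 km
I: 33.0276 km
J: 26.2571 km
K: 34.4879 km
L: 18.1381 km
M: 4.5251 km
Minimum: M at 4.5251 km.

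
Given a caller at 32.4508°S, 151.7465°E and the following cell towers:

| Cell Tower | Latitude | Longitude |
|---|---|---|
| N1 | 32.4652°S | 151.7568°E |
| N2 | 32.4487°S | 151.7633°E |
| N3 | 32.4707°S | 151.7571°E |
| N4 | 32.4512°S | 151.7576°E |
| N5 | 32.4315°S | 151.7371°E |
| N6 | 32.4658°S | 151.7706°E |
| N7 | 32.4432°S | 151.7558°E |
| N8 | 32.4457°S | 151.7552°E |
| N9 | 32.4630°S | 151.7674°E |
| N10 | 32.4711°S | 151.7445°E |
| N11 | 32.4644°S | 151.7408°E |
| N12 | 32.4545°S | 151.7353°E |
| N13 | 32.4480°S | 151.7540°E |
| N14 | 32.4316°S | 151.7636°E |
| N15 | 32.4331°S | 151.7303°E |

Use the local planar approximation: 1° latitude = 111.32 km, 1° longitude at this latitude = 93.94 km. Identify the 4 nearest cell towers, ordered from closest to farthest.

N13, N8, N4, N12

Distances from 32.4508°S, 151.7465°E:
N1: √((-0.0144·111.32)² + (0.0103·93.94)²) = √(2.569635 + 0.936215) = 1.8724 km
N2: √((0.0021·111.32)² + (0.0168·93.94)²) = √(0.054649 + 2.490690) = 1.5954 km
N3: √((-0.0199·111.32)² + (0.0106·93.94)²) = √(4.907412 + 0.991546) = 2.4288 km
N4: √((-0.0004·111.32)² + (0.0111·93.94)²) = √(0.001983 + 1.087294) = 1.0437 km
N5: √((0.0193·111.32)² + (-0.0094·93.94)²) = √(4.615949 + 0.779753) = 2.3229 km
N6: √((-0.0150·111.32)² + (0.0241·93.94)²) = √(2.788232 + 5.125488) = 2.8131 km
N7: √((0.0076·111.32)² + (0.0093·93.94)²) = √(0.715770 + 0.763250) = 1.2161 km
N8: √((0.0051·111.32)² + (0.0087·93.94)²) = √(0.322320 + 0.667943) = 0.9951 km
N9: √((-0.0122·111.32)² + (0.0209·93.94)²) = √(1.844446 + 3.854728) = 2.3873 km
N10: √((-0.0203·111.32)² + (-0.0020·93.94)²) = √(5.106678 + 0.035299) = 2.2676 km
N11: √((-0.0136·111.32)² + (-0.0057·93.94)²) = √(2.292051 + 0.286715) = 1.6059 km
N12: √((-0.0037·111.32)² + (-0.0112·93.94)²) = √(0.169648 + 1.106973) = 1.1299 km
N13: √((0.0028·111.32)² + (0.0075·93.94)²) = √(0.097154 + 0.496391) = 0.7704 km
N14: √((0.0192·111.32)² + (0.0171·93.94)²) = √(4.568239 + 2.580437) = 2.6737 km
N15: √((0.0177·111.32)² + (-0.0162·93.94)²) = √(3.882334 + 2.315960) = 2.4896 km
Sorted: N13 (0.7704 km) < N8 (0.9951 km) < N4 (1.0437 km) < N12 (1.1299 km) < N7 (1.2161 km) < N2 (1.5954 km) < …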